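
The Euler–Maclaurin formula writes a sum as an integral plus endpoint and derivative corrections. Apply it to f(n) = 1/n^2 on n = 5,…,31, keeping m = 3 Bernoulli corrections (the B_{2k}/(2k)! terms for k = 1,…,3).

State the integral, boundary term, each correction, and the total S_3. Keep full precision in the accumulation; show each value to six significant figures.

∫_5^31 1/x^2 dx evaluates to 0.167742.
½[f(5) + f(31)] = ½[0.0400000 + 0.00104058] = 0.0205203.
Running total after boundary: 0.188262.
k=1: B_{2}/(2)! × [f^{(1)}(31) − f^{(1)}(5)] = 1/12 × (-6.71344e-05 − (-0.0160000)) = 0.00132774.
Running total after k=1: 0.189590.
k=2: B_{4}/(4)! × [f^{(3)}(31) − f^{(3)}(5)] = −1/720 × (-8.38306e-07 − (-0.00768000)) = -1.06655e-05.
Running total after k=2: 0.189579.
k=3: B_{6}/(6)! × [f^{(5)}(31) − f^{(5)}(5)] = 1/30240 × (-2.61698e-08 − (-0.00921600)) = 3.04761e-07.

S_3 ≈ 0.189580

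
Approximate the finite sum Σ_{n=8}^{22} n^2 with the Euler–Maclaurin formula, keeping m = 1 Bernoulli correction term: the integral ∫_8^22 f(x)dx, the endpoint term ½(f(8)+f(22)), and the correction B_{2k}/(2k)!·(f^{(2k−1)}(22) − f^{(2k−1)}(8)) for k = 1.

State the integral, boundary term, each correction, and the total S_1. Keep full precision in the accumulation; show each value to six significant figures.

S_1 ≈ 3655.00

The integral term ∫_8^22 x^2 dx = 3378.67.
Boundary: ½(f(8) + f(22)) = ½(64.0000 + 484.000) = 274.000.
Running total after boundary: 3652.67.
k=1: B_{2}/(2)! × [f^{(1)}(22) − f^{(1)}(8)] = 1/12 × (44.0000 − 16.0000) = 2.33333.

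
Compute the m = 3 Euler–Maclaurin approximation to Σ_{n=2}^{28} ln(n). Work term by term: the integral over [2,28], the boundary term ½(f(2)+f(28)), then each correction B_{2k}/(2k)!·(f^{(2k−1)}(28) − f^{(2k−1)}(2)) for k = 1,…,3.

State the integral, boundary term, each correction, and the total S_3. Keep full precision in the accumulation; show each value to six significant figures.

∫_2^28 ln(x) dx evaluates to 65.9154.
Boundary: ½(f(2) + f(28)) = ½(0.693147 + 3.33220) = 2.01268.
Integral + boundary = 67.9281.
Correction k=1: B_{2}/2! · (f^{(1)}(28) − f^{(1)}(2)) = 1/12 · (0.0357143 − 0.500000) = -0.0386905.
After k=1: 67.8894.
Correction k=2: B_{4}/4! · (f^{(3)}(28) − f^{(3)}(2)) = −1/720 · (9.11079e-05 − 0.250000) = 0.000347096.
After k=2: 67.8898.
Correction k=3: B_{6}/6! · (f^{(5)}(28) − f^{(5)}(2)) = 1/30240 · (1.39451e-06 − 0.750000) = -2.48015e-05.

S_3 ≈ 67.8897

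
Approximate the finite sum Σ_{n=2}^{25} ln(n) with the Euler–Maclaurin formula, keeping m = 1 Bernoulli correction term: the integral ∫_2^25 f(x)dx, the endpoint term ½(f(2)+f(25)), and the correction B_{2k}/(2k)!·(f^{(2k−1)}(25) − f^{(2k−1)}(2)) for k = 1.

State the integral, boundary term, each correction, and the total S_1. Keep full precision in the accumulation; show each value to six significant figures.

S_1 ≈ 58.0033

∫_2^25 ln(x) dx evaluates to 56.0856.
Boundary: ½(f(2) + f(25)) = ½(0.693147 + 3.21888) = 1.95601.
So far: 58.0416.
Order-1 term: 1/12 · (0.0400000 − 0.500000) = -0.0383333.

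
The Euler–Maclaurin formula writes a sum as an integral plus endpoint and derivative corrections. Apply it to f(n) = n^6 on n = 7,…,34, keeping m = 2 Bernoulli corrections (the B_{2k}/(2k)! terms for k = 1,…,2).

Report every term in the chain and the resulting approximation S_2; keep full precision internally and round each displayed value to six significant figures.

∫_7^34 x^6 dx evaluates to 7.50322e+09.
½[f(7) + f(34)] = ½[117649 + 1.54480e+09] = 7.72461e+08.
Integral + boundary = 8.27568e+09.
Order-1 term: 1/12 · (2.72613e+08 − 100842) = 2.27093e+07.
After k=1: 8.29839e+09.
Order-2 term: −1/720 · (4.71648e+06 − 41160.0) = -6493.50.

S_2 ≈ 8.29838e+09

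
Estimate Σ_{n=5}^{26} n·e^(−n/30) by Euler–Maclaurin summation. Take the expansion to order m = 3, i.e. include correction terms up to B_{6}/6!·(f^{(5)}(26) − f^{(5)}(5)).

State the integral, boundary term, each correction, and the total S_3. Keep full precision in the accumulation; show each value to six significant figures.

∫_5^26 x·e^(−x/30) dx evaluates to 182.617.
Endpoint term: (f(5) + f(26))/2 = (4.23241 + 10.9291)/2 = 7.58076.
Integral + boundary = 190.198.
k=1: B_{2}/(2)! × [f^{(1)}(26) − f^{(1)}(5)] = 1/12 × (0.0560467 − 0.705401) = -0.0541129.
Partial sum through k=1: 190.144.
k=2: B_{4}/(4)! × [f^{(3)}(26) − f^{(3)}(5)] = −1/720 × (0.000996386 − 0.00266485) = 2.31731e-06.
Partial sum through k=2: 190.144.
k=3: B_{6}/(6)! × [f^{(5)}(26) − f^{(5)}(5)] = 1/30240 × (2.14500e-06 − 5.05102e-06) = -9.60987e-11.

S_3 ≈ 190.144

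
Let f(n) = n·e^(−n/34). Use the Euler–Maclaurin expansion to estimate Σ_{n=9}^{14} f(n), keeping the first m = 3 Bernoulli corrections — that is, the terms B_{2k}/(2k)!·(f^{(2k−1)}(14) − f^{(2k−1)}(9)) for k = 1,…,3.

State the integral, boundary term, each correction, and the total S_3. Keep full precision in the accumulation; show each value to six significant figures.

S_3 ≈ 48.8937

∫_9^14 x·e^(−x/34) dx evaluates to 40.8175.
Endpoint term: (f(9) + f(14))/2 = (6.90688 + 9.27472)/2 = 8.09080.
So far: 48.9083.
Correction k=1: B_{2}/2! · (f^{(1)}(14) − f^{(1)}(9)) = 1/12 · (0.389694 − 0.564288) = -0.0145495.
After k=1: 48.8937.
Correction k=2: B_{4}/4! · (f^{(3)}(14) − f^{(3)}(9)) = −1/720 · (0.00148327 − 0.00181587) = 4.61958e-07.
After k=2: 48.8937.
Correction k=3: B_{6}/6! · (f^{(5)}(14) − f^{(5)}(9)) = 1/30240 · (2.27459e-06 − 2.71939e-06) = -1.47089e-11.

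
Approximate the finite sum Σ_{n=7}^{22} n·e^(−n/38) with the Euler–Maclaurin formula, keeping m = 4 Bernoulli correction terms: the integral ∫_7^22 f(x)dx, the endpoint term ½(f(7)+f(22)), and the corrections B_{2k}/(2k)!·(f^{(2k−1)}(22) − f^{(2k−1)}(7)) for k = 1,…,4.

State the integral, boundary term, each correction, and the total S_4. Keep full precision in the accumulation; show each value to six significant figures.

∫_7^22 x·e^(−x/38) dx evaluates to 144.398.
Boundary: ½(f(7) + f(22)) = ½(5.82232 + 12.3307) = 9.07653.
Running total after boundary: 153.475.
Order-1 term: 1/12 · (0.235995 − 0.678542) = -0.0368789.
Partial sum through k=1: 153.438.
Order-2 term: −1/720 · (0.000939731 − 0.00162193) = 9.47495e-07.
Partial sum through k=2: 153.438.
Order-3 term: 1/30240 · (1.18839e-06 − 1.92102e-06) = -2.42272e-11.
Partial sum through k=3: 153.438.
Order-4 term: −1/1209600 · (1.19528e-09 − 1.88284e-09) = 5.68415e-16.

S_4 ≈ 153.438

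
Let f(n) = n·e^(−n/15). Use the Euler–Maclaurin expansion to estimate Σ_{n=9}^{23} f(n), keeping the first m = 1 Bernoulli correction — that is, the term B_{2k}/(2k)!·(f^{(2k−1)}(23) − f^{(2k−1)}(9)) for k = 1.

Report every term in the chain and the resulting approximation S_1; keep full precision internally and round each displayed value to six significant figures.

The integral term ∫_9^23 x·e^(−x/15) dx = 74.5576.
½[f(9) + f(23)] = ½[4.93930 + 4.96375] = 4.95153.
Integral + boundary = 79.5091.
k=1: B_{2}/(2)! × [f^{(1)}(23) − f^{(1)}(9)] = 1/12 × (-0.115101 − 0.219525) = -0.0278855.

S_1 ≈ 79.4812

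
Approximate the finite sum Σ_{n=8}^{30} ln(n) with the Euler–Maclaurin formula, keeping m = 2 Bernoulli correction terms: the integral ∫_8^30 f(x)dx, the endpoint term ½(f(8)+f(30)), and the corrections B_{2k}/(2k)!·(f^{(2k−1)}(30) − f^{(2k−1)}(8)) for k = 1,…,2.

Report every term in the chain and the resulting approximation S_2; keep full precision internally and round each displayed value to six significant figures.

The integral term ∫_8^30 ln(x) dx = 63.4004.
Boundary: ½(f(8) + f(30)) = ½(2.07944 + 3.40120) = 2.74032.
Running total after boundary: 66.1407.
k=1: B_{2}/(2)! × [f^{(1)}(30) − f^{(1)}(8)] = 1/12 × (0.0333333 − 0.125000) = -0.00763889.
Running total after k=1: 66.1331.
k=2: B_{4}/(4)! × [f^{(3)}(30) − f^{(3)}(8)] = −1/720 × (7.40741e-05 − 0.00390625) = 5.32247e-06.

S_2 ≈ 66.1331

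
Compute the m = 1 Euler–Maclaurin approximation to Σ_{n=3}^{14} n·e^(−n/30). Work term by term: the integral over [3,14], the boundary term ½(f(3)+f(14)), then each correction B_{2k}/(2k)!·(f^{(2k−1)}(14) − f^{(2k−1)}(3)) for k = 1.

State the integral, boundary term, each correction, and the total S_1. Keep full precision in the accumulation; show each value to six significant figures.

∫_3^14 x·e^(−x/30) dx evaluates to 68.0315.
Boundary: ½(f(3) + f(14)) = ½(2.71451 + 8.77925) = 5.74688.
Running total after boundary: 73.7783.
k=1: B_{2}/(2)! × [f^{(1)}(14) − f^{(1)}(3)] = 1/12 × (0.334448 − 0.814354) = -0.0399922.

S_1 ≈ 73.7383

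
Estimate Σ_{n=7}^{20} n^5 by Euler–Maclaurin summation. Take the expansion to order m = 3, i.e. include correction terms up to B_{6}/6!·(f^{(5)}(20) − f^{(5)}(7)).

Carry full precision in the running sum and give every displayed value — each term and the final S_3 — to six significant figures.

S_3 ≈ 1.23211e+07

The integral term ∫_7^20 x^5 dx = 1.06471e+07.
½[f(7) + f(20)] = ½[16807.0 + 3.20000e+06] = 1.60840e+06.
Integral + boundary = 1.22555e+07.
Order-1 term: 1/12 · (800000 − 12005.0) = 65666.2.
After k=1: 1.23211e+07.
Order-2 term: −1/720 · (24000.0 − 2940.00) = -29.2500.
After k=2: 1.23211e+07.
Order-3 term: 1/30240 · (120.000 − 120.000) = 0.00000.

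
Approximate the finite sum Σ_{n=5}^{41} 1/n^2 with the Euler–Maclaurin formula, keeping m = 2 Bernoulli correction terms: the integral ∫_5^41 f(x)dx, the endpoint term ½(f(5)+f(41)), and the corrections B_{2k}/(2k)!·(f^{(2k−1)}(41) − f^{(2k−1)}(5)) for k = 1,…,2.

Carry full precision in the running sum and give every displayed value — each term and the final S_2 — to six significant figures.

S_2 ≈ 0.197227

The integral term ∫_5^41 1/x^2 dx = 0.175610.
Boundary: ½(f(5) + f(41)) = ½(0.0400000 + 0.000594884) = 0.0202974.
Running total after boundary: 0.195907.
k=1: B_{2}/(2)! × [f^{(1)}(41) − f^{(1)}(5)] = 1/12 × (-2.90187e-05 − (-0.0160000)) = 0.00133092.
Running total after k=1: 0.197238.
k=2: B_{4}/(4)! × [f^{(3)}(41) − f^{(3)}(5)] = −1/720 × (-2.07153e-07 − (-0.00768000)) = -1.06664e-05.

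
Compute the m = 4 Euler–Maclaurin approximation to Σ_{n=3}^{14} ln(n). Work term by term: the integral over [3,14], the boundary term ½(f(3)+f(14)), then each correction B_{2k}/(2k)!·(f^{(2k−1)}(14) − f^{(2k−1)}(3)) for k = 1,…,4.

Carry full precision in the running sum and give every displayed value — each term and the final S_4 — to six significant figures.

S_4 ≈ 24.4981

Integral: ∫_3^14 ln(x) dx = 22.6510.
Boundary: ½(f(3) + f(14)) = ½(1.09861 + 2.63906) = 1.86883.
So far: 24.5198.
k=1: B_{2}/(2)! × [f^{(1)}(14) − f^{(1)}(3)] = 1/12 × (0.0714286 − 0.333333) = -0.0218254.
Partial sum through k=1: 24.4980.
k=2: B_{4}/(4)! × [f^{(3)}(14) − f^{(3)}(3)] = −1/720 × (0.000728863 − 0.0740741) = 0.000101868.
Partial sum through k=2: 24.4981.
k=3: B_{6}/(6)! × [f^{(5)}(14) − f^{(5)}(3)] = 1/30240 × (4.46243e-05 − 0.0987654) = -3.26458e-06.
Partial sum through k=3: 24.4981.
k=4: B_{8}/(8)! × [f^{(7)}(14) − f^{(7)}(3)] = −1/1209600 × (6.83024e-06 − 0.329218) = 2.72165e-07.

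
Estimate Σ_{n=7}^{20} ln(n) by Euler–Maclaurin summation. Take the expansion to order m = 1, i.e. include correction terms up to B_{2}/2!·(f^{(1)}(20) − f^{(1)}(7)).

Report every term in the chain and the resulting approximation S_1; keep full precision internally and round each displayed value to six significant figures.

Integral: ∫_7^20 ln(x) dx = 33.2933.
Boundary: ½(f(7) + f(20)) = ½(1.94591 + 2.99573) = 2.47082.
Running total after boundary: 35.7641.
Correction k=1: B_{2}/2! · (f^{(1)}(20) − f^{(1)}(7)) = 1/12 · (0.0500000 − 0.142857) = -0.00773810.

S_1 ≈ 35.7564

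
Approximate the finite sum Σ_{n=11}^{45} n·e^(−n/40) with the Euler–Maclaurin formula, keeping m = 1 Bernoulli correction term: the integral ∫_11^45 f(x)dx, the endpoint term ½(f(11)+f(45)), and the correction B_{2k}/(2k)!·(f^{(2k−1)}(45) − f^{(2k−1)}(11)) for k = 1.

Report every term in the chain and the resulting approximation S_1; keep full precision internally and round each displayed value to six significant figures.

The integral term ∫_11^45 x·e^(−x/40) dx = 445.709.
Boundary: ½(f(11) + f(45)) = ½(8.35529 + 14.6094) = 11.4823.
Integral + boundary = 457.191.
k=1: B_{2}/(2)! × [f^{(1)}(45) − f^{(1)}(11)] = 1/12 × (-0.0405816 − 0.550690) = -0.0492726.

S_1 ≈ 457.142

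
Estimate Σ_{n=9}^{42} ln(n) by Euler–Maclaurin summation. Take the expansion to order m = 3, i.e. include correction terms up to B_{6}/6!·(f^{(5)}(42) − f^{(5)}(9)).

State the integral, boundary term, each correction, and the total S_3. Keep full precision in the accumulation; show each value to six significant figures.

S_3 ≈ 107.167

Integral: ∫_9^42 ln(x) dx = 104.207.
Endpoint term: (f(9) + f(42))/2 = (2.19722 + 3.73767)/2 = 2.96745.
So far: 107.175.
k=1: B_{2}/(2)! × [f^{(1)}(42) − f^{(1)}(9)] = 1/12 × (0.0238095 − 0.111111) = -0.00727513.
After k=1: 107.167.
k=2: B_{4}/(4)! × [f^{(3)}(42) − f^{(3)}(9)] = −1/720 × (2.69949e-05 − 0.00274348) = 3.77290e-06.
After k=2: 107.167.
k=3: B_{6}/(6)! × [f^{(5)}(42) − f^{(5)}(9)] = 1/30240 × (1.83639e-07 − 0.000406442) = -1.34345e-08.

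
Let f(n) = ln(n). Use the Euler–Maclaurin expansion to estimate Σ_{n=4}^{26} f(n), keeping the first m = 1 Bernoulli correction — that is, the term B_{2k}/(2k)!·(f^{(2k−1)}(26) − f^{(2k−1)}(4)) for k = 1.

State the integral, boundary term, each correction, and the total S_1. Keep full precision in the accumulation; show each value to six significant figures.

S_1 ≈ 59.4699

∫_4^26 ln(x) dx evaluates to 57.1653.
½[f(4) + f(26)] = ½[1.38629 + 3.25810] = 2.32220.
Integral + boundary = 59.4875.
k=1: B_{2}/(2)! × [f^{(1)}(26) − f^{(1)}(4)] = 1/12 × (0.0384615 − 0.250000) = -0.0176282.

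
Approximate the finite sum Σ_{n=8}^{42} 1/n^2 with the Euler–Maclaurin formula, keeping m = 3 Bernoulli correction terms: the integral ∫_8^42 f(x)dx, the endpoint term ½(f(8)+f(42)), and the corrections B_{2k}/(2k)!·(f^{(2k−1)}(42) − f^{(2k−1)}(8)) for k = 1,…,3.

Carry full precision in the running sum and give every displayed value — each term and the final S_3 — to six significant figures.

S_3 ≈ 0.109609

∫_8^42 1/x^2 dx evaluates to 0.101190.
½[f(8) + f(42)] = ½[0.0156250 + 0.000566893] = 0.00809595.
So far: 0.109286.
k=1: B_{2}/(2)! × [f^{(1)}(42) − f^{(1)}(8)] = 1/12 × (-2.69949e-05 − (-0.00390625)) = 0.000323271.
After k=1: 0.109610.
k=2: B_{4}/(4)! × [f^{(3)}(42) − f^{(3)}(8)] = −1/720 × (-1.83639e-07 − (-0.000732422)) = -1.01700e-06.
After k=2: 0.109609.
k=3: B_{6}/(6)! × [f^{(5)}(42) − f^{(5)}(8)] = 1/30240 × (-3.12311e-09 − (-0.000343323)) = 1.13532e-08.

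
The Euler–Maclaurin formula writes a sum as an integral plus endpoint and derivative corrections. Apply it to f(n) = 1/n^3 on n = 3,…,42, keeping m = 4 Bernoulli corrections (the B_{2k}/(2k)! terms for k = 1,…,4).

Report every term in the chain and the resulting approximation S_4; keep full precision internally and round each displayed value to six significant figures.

S_4 ≈ 0.0767796

The integral term ∫_3^42 1/x^3 dx = 0.0552721.
Boundary: ½(f(3) + f(42)) = ½(0.0370370 + 1.34975e-05) = 0.0185253.
Running total after boundary: 0.0737974.
Correction k=1: B_{2}/2! · (f^{(1)}(42) − f^{(1)}(3)) = 1/12 · (-9.64104e-07 − (-0.0370370)) = 0.00308634.
Running total after k=1: 0.0768837.
Correction k=2: B_{4}/4! · (f^{(3)}(42) − f^{(3)}(3)) = −1/720 · (-1.09309e-08 − (-0.0823045)) = -0.000114312.
Running total after k=2: 0.0767694.
Correction k=3: B_{6}/6! · (f^{(5)}(42) − f^{(5)}(3)) = 1/30240 · (-2.60259e-10 − (-0.384088)) = 1.27013e-05.
Running total after k=3: 0.0767821.
Correction k=4: B_{8}/8! · (f^{(7)}(42) − f^{(7)}(3)) = −1/1209600 · (-1.06228e-11 − (-3.07270)) = -2.54026e-06.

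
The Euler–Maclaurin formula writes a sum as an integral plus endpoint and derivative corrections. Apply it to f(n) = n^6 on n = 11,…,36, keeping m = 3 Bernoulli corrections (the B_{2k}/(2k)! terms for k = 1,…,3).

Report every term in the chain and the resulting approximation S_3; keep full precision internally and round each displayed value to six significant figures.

S_3 ≈ 1.23115e+10

The integral term ∫_11^36 x^6 dx = 1.11921e+10.
Endpoint term: (f(11) + f(36))/2 = (1.77156e+06 + 2.17678e+09)/2 = 1.08928e+09.
So far: 1.22814e+10.
Order-1 term: 1/12 · (3.62797e+08 − 966306) = 3.01526e+07.
Partial sum through k=1: 1.23115e+10.
Order-2 term: −1/720 · (5.59872e+06 − 159720) = -7554.17.
Partial sum through k=2: 1.23115e+10.
Order-3 term: 1/30240 · (25920.0 − 7920.00) = 0.595238.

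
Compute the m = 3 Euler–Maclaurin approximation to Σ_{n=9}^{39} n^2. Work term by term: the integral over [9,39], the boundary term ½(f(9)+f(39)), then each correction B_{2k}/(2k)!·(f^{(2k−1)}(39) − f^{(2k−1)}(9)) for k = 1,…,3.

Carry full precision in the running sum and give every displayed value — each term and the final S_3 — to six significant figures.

∫_9^39 x^2 dx evaluates to 19530.0.
½[f(9) + f(39)] = ½[81.0000 + 1521.00] = 801.000.
Integral + boundary = 20331.0.
Correction k=1: B_{2}/2! · (f^{(1)}(39) − f^{(1)}(9)) = 1/12 · (78.0000 − 18.0000) = 5.00000.
After k=1: 20336.0.
Correction k=2: B_{4}/4! · (f^{(3)}(39) − f^{(3)}(9)) = −1/720 · (0.00000 − 0.00000) = 0.00000.
After k=2: 20336.0.
Correction k=3: B_{6}/6! · (f^{(5)}(39) − f^{(5)}(9)) = 1/30240 · (0.00000 − 0.00000) = 0.00000.

S_3 ≈ 20336.0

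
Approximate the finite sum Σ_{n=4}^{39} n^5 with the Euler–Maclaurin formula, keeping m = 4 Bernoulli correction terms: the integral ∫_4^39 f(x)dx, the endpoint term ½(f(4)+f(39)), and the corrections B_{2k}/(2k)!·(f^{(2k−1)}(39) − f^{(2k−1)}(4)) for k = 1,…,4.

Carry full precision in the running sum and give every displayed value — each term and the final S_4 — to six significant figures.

∫_4^39 x^5 dx evaluates to 5.86457e+08.
½[f(4) + f(39)] = ½[1024.00 + 9.02242e+07] = 4.51126e+07.
Running total after boundary: 6.31569e+08.
k=1: B_{2}/(2)! × [f^{(1)}(39) − f^{(1)}(4)] = 1/12 × (1.15672e+07 − 1280.00) = 963827.
Running total after k=1: 6.32533e+08.
k=2: B_{4}/(4)! × [f^{(3)}(39) − f^{(3)}(4)] = −1/720 × (91260.0 − 960.000) = -125.417.
Running total after k=2: 6.32533e+08.
k=3: B_{6}/(6)! × [f^{(5)}(39) − f^{(5)}(4)] = 1/30240 × (120.000 − 120.000) = 0.00000.
Running total after k=3: 6.32533e+08.
k=4: B_{8}/(8)! × [f^{(7)}(39) − f^{(7)}(4)] = −1/1209600 × (0.00000 − 0.00000) = 0.00000.

S_4 ≈ 6.32533e+08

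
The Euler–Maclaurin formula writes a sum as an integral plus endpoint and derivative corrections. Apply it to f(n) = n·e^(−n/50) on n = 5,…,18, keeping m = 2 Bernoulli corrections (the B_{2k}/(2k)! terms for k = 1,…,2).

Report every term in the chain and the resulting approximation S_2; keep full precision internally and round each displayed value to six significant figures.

S_2 ≈ 124.714

The integral term ∫_5^18 x·e^(−x/50) dx = 116.203.
Endpoint term: (f(5) + f(18))/2 = (4.52419 + 12.5582)/2 = 8.54118.
Running total after boundary: 124.745.
Order-1 term: 1/12 · (0.446513 − 0.814354) = -0.0306534.
Running total after k=1: 124.714.
Order-2 term: −1/720 · (0.000736746 − 0.00104961) = 4.34535e-07.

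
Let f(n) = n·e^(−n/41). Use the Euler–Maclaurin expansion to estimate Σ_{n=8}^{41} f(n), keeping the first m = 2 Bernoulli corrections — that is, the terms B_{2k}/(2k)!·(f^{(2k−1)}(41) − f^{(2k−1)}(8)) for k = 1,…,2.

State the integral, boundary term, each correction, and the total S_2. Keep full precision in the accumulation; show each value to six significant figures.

S_2 ≈ 426.840

∫_8^41 x·e^(−x/41) dx evaluates to 416.063.
Boundary: ½(f(8) + f(41)) = ½(6.58187 + 15.0831) = 10.8325.
Integral + boundary = 426.895.
k=1: B_{2}/(2)! × [f^{(1)}(41) − f^{(1)}(8)] = 1/12 × (0.00000 − 0.662201) = -0.0551834.
Partial sum through k=1: 426.840.
k=2: B_{4}/(4)! × [f^{(3)}(41) − f^{(3)}(8)] = −1/720 × (0.000437691 − 0.00137280) = 1.29876e-06.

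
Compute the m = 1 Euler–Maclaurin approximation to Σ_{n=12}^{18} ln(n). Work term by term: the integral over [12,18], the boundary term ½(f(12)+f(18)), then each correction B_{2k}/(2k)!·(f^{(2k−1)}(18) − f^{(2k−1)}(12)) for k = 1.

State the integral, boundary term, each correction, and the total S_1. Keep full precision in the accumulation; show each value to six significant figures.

Integral: ∫_12^18 ln(x) dx = 16.2078.
Boundary: ½(f(12) + f(18)) = ½(2.48491 + 2.89037) = 2.68764.
Running total after boundary: 18.8955.
Correction k=1: B_{2}/2! · (f^{(1)}(18) − f^{(1)}(12)) = 1/12 · (0.0555556 − 0.0833333) = -0.00231481.

S_1 ≈ 18.8931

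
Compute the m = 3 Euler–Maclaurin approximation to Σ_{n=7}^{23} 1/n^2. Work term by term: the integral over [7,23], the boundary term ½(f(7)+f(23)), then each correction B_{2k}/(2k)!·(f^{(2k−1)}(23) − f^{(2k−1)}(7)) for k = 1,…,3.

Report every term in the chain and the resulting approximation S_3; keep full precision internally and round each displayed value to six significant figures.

The integral term ∫_7^23 1/x^2 dx = 0.0993789.
Endpoint term: (f(7) + f(23))/2 = (0.0204082 + 0.00189036)/2 = 0.0111493.
So far: 0.110528.
k=1: B_{2}/(2)! × [f^{(1)}(23) − f^{(1)}(7)] = 1/12 × (-0.000164379 − (-0.00583090)) = 0.000472210.
Running total after k=1: 0.111000.
k=2: B_{4}/(4)! × [f^{(3)}(23) − f^{(3)}(7)] = −1/720 × (-3.72883e-06 − (-0.00142798)) = -1.97812e-06.
Running total after k=2: 0.110998.
k=3: B_{6}/(6)! × [f^{(5)}(23) − f^{(5)}(7)] = 1/30240 × (-2.11465e-07 − (-0.000874271)) = 2.89041e-08.

S_3 ≈ 0.110998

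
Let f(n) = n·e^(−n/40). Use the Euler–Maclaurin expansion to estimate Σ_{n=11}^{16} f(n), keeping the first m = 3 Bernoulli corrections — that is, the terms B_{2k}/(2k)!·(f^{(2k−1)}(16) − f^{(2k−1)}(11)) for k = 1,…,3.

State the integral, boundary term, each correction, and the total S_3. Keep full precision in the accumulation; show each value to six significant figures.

Integral: ∫_11^16 x·e^(−x/40) dx = 48.0102.
Endpoint term: (f(11) + f(16))/2 = (8.35529 + 10.7251)/2 = 9.54021.
Running total after boundary: 57.5504.
Correction k=1: B_{2}/2! · (f^{(1)}(16) − f^{(1)}(11)) = 1/12 · (0.402192 − 0.550690) = -0.0123748.
Partial sum through k=1: 57.5381.
Correction k=2: B_{4}/4! · (f^{(3)}(16) − f^{(3)}(11)) = −1/720 · (0.00108927 − 0.00129365) = 2.83856e-07.
Partial sum through k=2: 57.5381.
Correction k=3: B_{6}/6! · (f^{(5)}(16) − f^{(5)}(11)) = 1/30240 · (1.20448e-06 − 1.40194e-06) = -6.52987e-12.

S_3 ≈ 57.5381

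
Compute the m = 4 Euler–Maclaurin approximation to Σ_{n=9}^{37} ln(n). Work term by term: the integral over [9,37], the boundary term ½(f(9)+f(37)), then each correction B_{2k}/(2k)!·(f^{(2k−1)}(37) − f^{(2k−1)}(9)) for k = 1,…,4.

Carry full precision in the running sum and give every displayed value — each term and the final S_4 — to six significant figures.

The integral term ∫_9^37 ln(x) dx = 85.8289.
Endpoint term: (f(9) + f(37))/2 = (2.19722 + 3.61092)/2 = 2.90407.
Integral + boundary = 88.7330.
Correction k=1: B_{2}/2! · (f^{(1)}(37) − f^{(1)}(9)) = 1/12 · (0.0270270 − 0.111111) = -0.00700701.
Partial sum through k=1: 88.7260.
Correction k=2: B_{4}/4! · (f^{(3)}(37) − f^{(3)}(9)) = −1/720 · (3.94843e-05 − 0.00274348) = 3.75556e-06.
Partial sum through k=2: 88.7260.
Correction k=3: B_{6}/6! · (f^{(5)}(37) − f^{(5)}(9)) = 1/30240 · (3.46101e-07 − 0.000406442) = -1.34291e-08.
Partial sum through k=3: 88.7260.
Correction k=4: B_{8}/8! · (f^{(7)}(37) − f^{(7)}(9)) = −1/1209600 · (7.58439e-09 − 0.000150534) = 1.24443e-10.

S_4 ≈ 88.7260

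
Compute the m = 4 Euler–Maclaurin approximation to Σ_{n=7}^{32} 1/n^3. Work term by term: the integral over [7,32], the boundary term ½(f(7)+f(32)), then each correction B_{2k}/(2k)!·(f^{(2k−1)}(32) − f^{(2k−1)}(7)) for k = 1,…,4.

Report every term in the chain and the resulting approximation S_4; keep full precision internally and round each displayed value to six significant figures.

The integral term ∫_7^32 1/x^3 dx = 0.00971580.
Endpoint term: (f(7) + f(32))/2 = (0.00291545 + 3.05176e-05)/2 = 0.00147298.
Integral + boundary = 0.0111888.
Correction k=1: B_{2}/2! · (f^{(1)}(32) − f^{(1)}(7)) = 1/12 · (-2.86102e-06 − (-0.00124948)) = 0.000103885.
After k=1: 0.0112927.
Correction k=2: B_{4}/4! · (f^{(3)}(32) − f^{(3)}(7)) = −1/720 · (-5.58794e-08 − (-0.000509992)) = -7.08244e-07.
After k=2: 0.0112920.
Correction k=3: B_{6}/6! · (f^{(5)}(32) − f^{(5)}(7)) = 1/30240 · (-2.29193e-09 − (-0.000437136)) = 1.44555e-08.
After k=3: 0.0112920.
Correction k=4: B_{8}/8! · (f^{(7)}(32) − f^{(7)}(7)) = −1/1209600 · (-1.61151e-10 − (-0.000642322)) = -5.31020e-10.

S_4 ≈ 0.0112920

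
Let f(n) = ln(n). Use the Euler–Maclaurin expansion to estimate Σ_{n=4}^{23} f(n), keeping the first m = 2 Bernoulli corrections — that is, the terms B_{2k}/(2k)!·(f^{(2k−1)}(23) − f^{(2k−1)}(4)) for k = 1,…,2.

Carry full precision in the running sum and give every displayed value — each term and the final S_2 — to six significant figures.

S_2 ≈ 49.8149

The integral term ∫_4^23 ln(x) dx = 47.5712.
½[f(4) + f(23)] = ½[1.38629 + 3.13549] = 2.26089.
Running total after boundary: 49.8321.
k=1: B_{2}/(2)! × [f^{(1)}(23) − f^{(1)}(4)] = 1/12 × (0.0434783 − 0.250000) = -0.0172101.
Running total after k=1: 49.8149.
k=2: B_{4}/(4)! × [f^{(3)}(23) − f^{(3)}(4)] = −1/720 × (0.000164379 − 0.0312500) = 4.31745e-05.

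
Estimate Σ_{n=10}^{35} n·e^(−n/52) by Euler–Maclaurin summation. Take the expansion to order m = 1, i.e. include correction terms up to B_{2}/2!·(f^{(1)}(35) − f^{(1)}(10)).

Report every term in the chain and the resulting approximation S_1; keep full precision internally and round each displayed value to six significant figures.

S_1 ≈ 365.124

∫_10^35 x·e^(−x/52) dx evaluates to 352.113.
½[f(10) + f(35)] = ½[8.25053 + 17.8548] = 13.0527.
Integral + boundary = 365.166.
k=1: B_{2}/(2)! × [f^{(1)}(35) − f^{(1)}(10)] = 1/12 × (0.166775 − 0.666389) = -0.0416345.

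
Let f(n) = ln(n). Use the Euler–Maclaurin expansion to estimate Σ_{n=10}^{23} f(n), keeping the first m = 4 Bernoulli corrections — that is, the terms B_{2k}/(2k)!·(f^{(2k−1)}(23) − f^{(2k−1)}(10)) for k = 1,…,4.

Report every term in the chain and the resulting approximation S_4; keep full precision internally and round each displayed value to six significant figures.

S_4 ≈ 38.8048

Integral: ∫_10^23 ln(x) dx = 36.0905.
Boundary: ½(f(10) + f(23)) = ½(2.30259 + 3.13549) = 2.71904.
Running total after boundary: 38.8096.
Order-1 term: 1/12 · (0.0434783 − 0.100000) = -0.00471014.
After k=1: 38.8048.
Order-2 term: −1/720 · (0.000164379 − 0.00200000) = 2.54947e-06.
After k=2: 38.8048.
Order-3 term: 1/30240 · (3.72883e-06 − 0.000240000) = -7.81320e-09.
After k=3: 38.8048.
Order-4 term: −1/1209600 · (2.11465e-07 − 7.20000e-05) = 5.93490e-11.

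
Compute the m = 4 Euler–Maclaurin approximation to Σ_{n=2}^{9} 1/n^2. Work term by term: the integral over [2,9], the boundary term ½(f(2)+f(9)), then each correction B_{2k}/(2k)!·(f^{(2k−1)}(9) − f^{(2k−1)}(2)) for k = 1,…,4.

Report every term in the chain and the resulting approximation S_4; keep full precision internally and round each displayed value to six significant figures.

S_4 ≈ 0.539746

∫_2^9 1/x^2 dx evaluates to 0.388889.
½[f(2) + f(9)] = ½[0.250000 + 0.0123457] = 0.131173.
So far: 0.520062.
k=1: B_{2}/(2)! × [f^{(1)}(9) − f^{(1)}(2)] = 1/12 × (-0.00274348 − (-0.250000)) = 0.0206047.
After k=1: 0.540666.
k=2: B_{4}/(4)! × [f^{(3)}(9) − f^{(3)}(2)] = −1/720 × (-0.000406442 − (-0.750000)) = -0.00104110.
After k=2: 0.539625.
k=3: B_{6}/(6)! × [f^{(5)}(9) − f^{(5)}(2)] = 1/30240 × (-0.000150534 − (-5.62500)) = 0.000186007.
After k=3: 0.539811.
k=4: B_{8}/(8)! × [f^{(7)}(9) − f^{(7)}(2)] = −1/1209600 × (-0.000104073 − (-78.7500)) = -6.51041e-05.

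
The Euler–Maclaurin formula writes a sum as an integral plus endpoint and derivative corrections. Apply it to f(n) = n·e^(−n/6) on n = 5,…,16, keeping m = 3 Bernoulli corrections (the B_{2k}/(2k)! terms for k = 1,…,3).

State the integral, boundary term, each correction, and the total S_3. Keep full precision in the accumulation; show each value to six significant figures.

S_3 ≈ 21.1384

Integral: ∫_5^16 x·e^(−x/6) dx = 19.5117.
Endpoint term: (f(5) + f(16))/2 = (2.17299 + 1.11174)/2 = 1.64236.
So far: 21.1540.
Correction k=1: B_{2}/2! · (f^{(1)}(16) − f^{(1)}(5)) = 1/12 · (-0.115806 − 0.0724330) = -0.0156866.
Partial sum through k=1: 21.1383.
Correction k=2: B_{4}/4! · (f^{(3)}(16) − f^{(3)}(5)) = −1/720 · (0.000643365 − 0.0261564) = 3.54347e-05.
Partial sum through k=2: 21.1384.
Correction k=3: B_{6}/6! · (f^{(5)}(16) − f^{(5)}(5)) = 1/30240 · (0.000125099 − 0.00139724) = -4.20682e-08.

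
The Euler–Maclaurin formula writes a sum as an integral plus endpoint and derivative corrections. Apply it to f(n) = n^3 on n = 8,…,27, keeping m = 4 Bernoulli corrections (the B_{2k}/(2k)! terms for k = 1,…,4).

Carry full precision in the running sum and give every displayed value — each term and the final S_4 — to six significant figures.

The integral term ∫_8^27 x^3 dx = 131836.
Endpoint term: (f(8) + f(27))/2 = (512.000 + 19683.0)/2 = 10097.5.
Integral + boundary = 141934.
k=1: B_{2}/(2)! × [f^{(1)}(27) − f^{(1)}(8)] = 1/12 × (2187.00 − 192.000) = 166.250.
Partial sum through k=1: 142100.
k=2: B_{4}/(4)! × [f^{(3)}(27) − f^{(3)}(8)] = −1/720 × (6.00000 − 6.00000) = 0.00000.
Partial sum through k=2: 142100.
k=3: B_{6}/(6)! × [f^{(5)}(27) − f^{(5)}(8)] = 1/30240 × (0.00000 − 0.00000) = 0.00000.
Partial sum through k=3: 142100.
k=4: B_{8}/(8)! × [f^{(7)}(27) − f^{(7)}(8)] = −1/1209600 × (0.00000 − 0.00000) = 0.00000.

S_4 ≈ 142100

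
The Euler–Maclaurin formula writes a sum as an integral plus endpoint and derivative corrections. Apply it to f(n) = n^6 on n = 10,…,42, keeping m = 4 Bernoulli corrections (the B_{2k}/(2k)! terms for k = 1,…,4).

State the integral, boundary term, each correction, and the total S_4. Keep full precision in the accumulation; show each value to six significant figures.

The integral term ∫_10^42 x^6 dx = 3.29328e+10.
Endpoint term: (f(10) + f(42))/2 = (1.00000e+06 + 5.48903e+09)/2 = 2.74502e+09.
Running total after boundary: 3.56778e+10.
Order-1 term: 1/12 · (7.84147e+08 − 600000) = 6.52956e+07.
Partial sum through k=1: 3.57431e+10.
Order-2 term: −1/720 · (8.89056e+06 − 120000) = -12181.3.
Partial sum through k=2: 3.57431e+10.
Order-3 term: 1/30240 · (30240.0 − 7200.00) = 0.761905.
Partial sum through k=3: 3.57431e+10.
Order-4 term: −1/1209600 · (0.00000 − 0.00000) = 0.00000.

S_4 ≈ 3.57431e+10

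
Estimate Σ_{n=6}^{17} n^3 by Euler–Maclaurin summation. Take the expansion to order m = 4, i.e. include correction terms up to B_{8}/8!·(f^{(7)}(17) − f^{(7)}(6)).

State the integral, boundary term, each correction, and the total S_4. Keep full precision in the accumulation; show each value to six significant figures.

S_4 ≈ 23184.0

The integral term ∫_6^17 x^3 dx = 20556.2.
Endpoint term: (f(6) + f(17))/2 = (216.000 + 4913.00)/2 = 2564.50.
Integral + boundary = 23120.8.
Order-1 term: 1/12 · (867.000 − 108.000) = 63.2500.
After k=1: 23184.0.
Order-2 term: −1/720 · (6.00000 − 6.00000) = 0.00000.
After k=2: 23184.0.
Order-3 term: 1/30240 · (0.00000 − 0.00000) = 0.00000.
After k=3: 23184.0.
Order-4 term: −1/1209600 · (0.00000 − 0.00000) = 0.00000.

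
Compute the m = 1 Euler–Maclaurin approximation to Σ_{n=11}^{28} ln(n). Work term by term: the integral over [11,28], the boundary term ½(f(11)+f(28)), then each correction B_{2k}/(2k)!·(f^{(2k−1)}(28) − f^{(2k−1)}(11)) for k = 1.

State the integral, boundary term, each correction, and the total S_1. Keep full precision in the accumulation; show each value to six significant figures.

S_1 ≈ 52.7853

Integral: ∫_11^28 ln(x) dx = 49.9249.
Endpoint term: (f(11) + f(28))/2 = (2.39790 + 3.33220)/2 = 2.86505.
So far: 52.7899.
k=1: B_{2}/(2)! × [f^{(1)}(28) − f^{(1)}(11)] = 1/12 × (0.0357143 − 0.0909091) = -0.00459957.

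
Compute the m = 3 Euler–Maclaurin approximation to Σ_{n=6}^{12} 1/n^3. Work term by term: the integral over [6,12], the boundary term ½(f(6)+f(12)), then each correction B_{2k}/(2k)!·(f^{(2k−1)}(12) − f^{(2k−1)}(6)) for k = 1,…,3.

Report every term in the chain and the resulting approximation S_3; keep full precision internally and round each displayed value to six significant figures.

The integral term ∫_6^12 1/x^3 dx = 0.0104167.
Endpoint term: (f(6) + f(12))/2 = (0.00462963 + 0.000578704)/2 = 0.00260417.
Integral + boundary = 0.0130208.
Order-1 term: 1/12 · (-0.000144676 − (-0.00231481)) = 0.000180845.
Partial sum through k=1: 0.0132017.
Order-2 term: −1/720 · (-2.00939e-05 − (-0.00128601)) = -1.75821e-06.
Partial sum through k=2: 0.0131999.
Order-3 term: 1/30240 · (-5.86071e-06 − (-0.00150034)) = 4.94207e-08.

S_3 ≈ 0.0132000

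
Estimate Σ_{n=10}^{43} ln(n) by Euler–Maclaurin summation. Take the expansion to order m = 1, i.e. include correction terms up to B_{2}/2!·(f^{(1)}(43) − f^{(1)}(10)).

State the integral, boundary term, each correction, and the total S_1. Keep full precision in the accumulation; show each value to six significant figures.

S_1 ≈ 108.731

∫_10^43 ln(x) dx evaluates to 105.706.
Endpoint term: (f(10) + f(43))/2 = (2.30259 + 3.76120)/2 = 3.03189.
Running total after boundary: 108.738.
Correction k=1: B_{2}/2! · (f^{(1)}(43) − f^{(1)}(10)) = 1/12 · (0.0232558 − 0.100000) = -0.00639535.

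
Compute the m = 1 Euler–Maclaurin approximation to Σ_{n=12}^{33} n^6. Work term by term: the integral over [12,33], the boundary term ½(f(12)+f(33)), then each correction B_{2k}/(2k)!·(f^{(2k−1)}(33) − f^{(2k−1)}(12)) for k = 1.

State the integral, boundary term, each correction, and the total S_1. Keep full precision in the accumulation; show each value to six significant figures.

S_1 ≈ 6.74990e+09

∫_12^33 x^6 dx evaluates to 6.08323e+09.
Boundary: ½(f(12) + f(33)) = ½(2.98598e+06 + 1.29147e+09) = 6.47227e+08.
Running total after boundary: 6.73046e+09.
Order-1 term: 1/12 · (2.34812e+08 − 1.49299e+06) = 1.94433e+07.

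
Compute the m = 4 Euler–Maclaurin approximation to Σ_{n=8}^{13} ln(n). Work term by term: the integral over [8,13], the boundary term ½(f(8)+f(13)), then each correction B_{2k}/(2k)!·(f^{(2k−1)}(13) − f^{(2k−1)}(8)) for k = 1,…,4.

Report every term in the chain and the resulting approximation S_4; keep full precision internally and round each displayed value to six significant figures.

S_4 ≈ 14.0270

The integral term ∫_8^13 ln(x) dx = 11.7088.
Boundary: ½(f(8) + f(13)) = ½(2.07944 + 2.56495) = 2.32220.
Integral + boundary = 14.0310.
Order-1 term: 1/12 · (0.0769231 − 0.125000) = -0.00400641.
After k=1: 14.0270.
Order-2 term: −1/720 · (0.000910332 − 0.00390625) = 4.16100e-06.
After k=2: 14.0270.
Order-3 term: 1/30240 · (6.46390e-05 − 0.000732422) = -2.20828e-08.
After k=3: 14.0270.
Order-4 term: −1/1209600 · (1.14744e-05 − 0.000343323) = 2.74346e-10.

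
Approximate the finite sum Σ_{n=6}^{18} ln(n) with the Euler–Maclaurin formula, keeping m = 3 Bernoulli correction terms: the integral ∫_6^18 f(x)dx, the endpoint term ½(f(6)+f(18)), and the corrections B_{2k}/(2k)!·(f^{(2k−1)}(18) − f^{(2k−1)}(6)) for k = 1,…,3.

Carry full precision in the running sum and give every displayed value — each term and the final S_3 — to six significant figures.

S_3 ≈ 31.6080

∫_6^18 ln(x) dx evaluates to 29.2761.
Boundary: ½(f(6) + f(18)) = ½(1.79176 + 2.89037) = 2.34107.
So far: 31.6172.
Correction k=1: B_{2}/2! · (f^{(1)}(18) − f^{(1)}(6)) = 1/12 · (0.0555556 − 0.166667) = -0.00925926.
Partial sum through k=1: 31.6079.
Correction k=2: B_{4}/4! · (f^{(3)}(18) − f^{(3)}(6)) = −1/720 · (0.000342936 − 0.00925926) = 1.23838e-05.
Partial sum through k=2: 31.6080.
Correction k=3: B_{6}/6! · (f^{(5)}(18) − f^{(5)}(6)) = 1/30240 · (1.27013e-05 − 0.00308642) = -1.01644e-07.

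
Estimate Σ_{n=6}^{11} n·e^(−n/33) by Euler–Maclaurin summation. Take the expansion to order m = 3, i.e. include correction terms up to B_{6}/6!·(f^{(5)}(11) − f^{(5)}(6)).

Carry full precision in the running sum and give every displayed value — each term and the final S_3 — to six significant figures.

S_3 ≈ 39.0617

Integral: ∫_6^11 x·e^(−x/33) dx = 32.6365.
Boundary: ½(f(6) + f(11)) = ½(5.00252 + 7.88184) = 6.44218.
So far: 39.0787.
Order-1 term: 1/12 · (0.477688 − 0.682161) = -0.0170395.
After k=1: 39.0617.
Order-2 term: −1/720 · (0.00175459 − 0.00215764) = 5.59786e-07.
After k=2: 39.0617.
Order-3 term: 1/30240 · (2.81959e-06 − 3.38739e-06) = -1.87763e-11.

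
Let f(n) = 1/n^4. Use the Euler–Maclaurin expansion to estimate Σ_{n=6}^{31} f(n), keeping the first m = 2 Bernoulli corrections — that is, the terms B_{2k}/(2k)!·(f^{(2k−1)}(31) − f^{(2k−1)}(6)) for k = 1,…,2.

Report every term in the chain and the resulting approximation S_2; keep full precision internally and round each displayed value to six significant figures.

Integral: ∫_6^31 1/x^4 dx = 0.00153202.
Endpoint term: (f(6) + f(31))/2 = (0.000771605 + 1.08281e-06)/2 = 0.000386344.
Running total after boundary: 0.00191836.
Order-1 term: 1/12 · (-1.39718e-07 − (-0.000514403)) = 4.28553e-05.
Running total after k=1: 0.00196122.
Order-2 term: −1/720 · (-4.36164e-09 − (-0.000428669)) = -5.95368e-07.

S_2 ≈ 0.00196062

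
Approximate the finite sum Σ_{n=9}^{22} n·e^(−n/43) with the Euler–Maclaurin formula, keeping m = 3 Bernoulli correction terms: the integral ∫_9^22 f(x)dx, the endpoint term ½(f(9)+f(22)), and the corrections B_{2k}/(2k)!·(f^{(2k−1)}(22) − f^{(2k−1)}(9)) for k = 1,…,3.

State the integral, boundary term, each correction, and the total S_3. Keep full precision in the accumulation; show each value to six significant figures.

∫_9^22 x·e^(−x/43) dx evaluates to 138.076.
½[f(9) + f(22)] = ½[7.30035 + 13.1894] = 10.2449.
So far: 148.321.
Order-1 term: 1/12 · (0.292788 − 0.641374) = -0.0290488.
Running total after k=1: 148.292.
Order-2 term: −1/720 · (0.000806829 − 0.00122427) = 5.79779e-07.
Running total after k=2: 148.292.
Order-3 term: 1/30240 · (7.87078e-07 − 1.13665e-06) = -1.15599e-11.

S_3 ≈ 148.292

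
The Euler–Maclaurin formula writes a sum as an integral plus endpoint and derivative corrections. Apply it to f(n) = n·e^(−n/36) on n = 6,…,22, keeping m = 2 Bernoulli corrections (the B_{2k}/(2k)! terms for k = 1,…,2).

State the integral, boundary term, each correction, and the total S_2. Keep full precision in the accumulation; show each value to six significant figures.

S_2 ≈ 155.092

∫_6^22 x·e^(−x/36) dx evaluates to 146.624.
Boundary: ½(f(6) + f(22)) = ½(5.07889 + 11.9404) = 8.50967.
So far: 155.133.
Correction k=1: B_{2}/2! · (f^{(1)}(22) − f^{(1)}(6)) = 1/12 · (0.211068 − 0.705401) = -0.0411944.
Partial sum through k=1: 155.092.
Correction k=2: B_{4}/4! · (f^{(3)}(22) − f^{(3)}(6)) = −1/720 · (0.00100043 − 0.00185059) = 1.18077e-06.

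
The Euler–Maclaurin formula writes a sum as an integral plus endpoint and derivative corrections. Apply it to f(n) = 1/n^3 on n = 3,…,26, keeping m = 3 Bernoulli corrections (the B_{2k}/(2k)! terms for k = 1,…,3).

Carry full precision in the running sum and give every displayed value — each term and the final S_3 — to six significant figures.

Integral: ∫_3^26 1/x^3 dx = 0.0548159.
½[f(3) + f(26)] = ½[0.0370370 + 5.68958e-05] = 0.0185470.
Integral + boundary = 0.0733629.
k=1: B_{2}/(2)! × [f^{(1)}(26) − f^{(1)}(3)] = 1/12 × (-6.56490e-06 − (-0.0370370)) = 0.00308587.
Running total after k=1: 0.0764487.
k=2: B_{4}/(4)! × [f^{(3)}(26) − f^{(3)}(3)] = −1/720 × (-1.94228e-07 − (-0.0823045)) = -0.000114312.
Running total after k=2: 0.0763344.
k=3: B_{6}/(6)! × [f^{(5)}(26) − f^{(5)}(3)] = 1/30240 × (-1.20674e-08 − (-0.384088)) = 1.27013e-05.

S_3 ≈ 0.0763471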